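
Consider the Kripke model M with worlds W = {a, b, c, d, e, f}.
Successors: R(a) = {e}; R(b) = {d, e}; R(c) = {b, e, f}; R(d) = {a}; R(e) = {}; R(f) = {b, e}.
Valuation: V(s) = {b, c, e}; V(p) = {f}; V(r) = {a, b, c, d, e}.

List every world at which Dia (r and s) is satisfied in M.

Let φ = Dia (r and s). Evaluate φ at each world:
  a (successors {e}): φ is true.
  b (successors {d, e}): φ is true.
  c (successors {b, e, f}): φ is true.
  d (successors {a}): φ is false.
  e (successors ∅): φ is false.
  f (successors {b, e}): φ is true.
For instance, at c:
  At c: Dia (r and s) requires r and s at some successor in {b, e, f}.
    r and s holds at b, so Dia (r and s) is true at c.
Satisfying worlds: {a, b, c, f}

a, b, c, f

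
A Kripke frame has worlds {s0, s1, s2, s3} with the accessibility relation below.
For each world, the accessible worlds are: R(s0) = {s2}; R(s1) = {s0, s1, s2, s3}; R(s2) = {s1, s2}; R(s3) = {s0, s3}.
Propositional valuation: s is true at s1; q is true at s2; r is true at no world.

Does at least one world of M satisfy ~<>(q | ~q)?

Let φ = ~<>(q | ~q). Evaluate φ at each world:
  s0 (successors {s2}): φ is false.
  s1 (successors {s0, s1, s2, s3}): φ is false.
  s2 (successors {s1, s2}): φ is false.
  s3 (successors {s0, s3}): φ is false.
For instance, at s1:
  At s1: <>(q | ~q) is true, so ~<>(q | ~q) is false.
    At s1: <>(q | ~q) requires q | ~q at some successor in {s0, s1, s2, s3}.
      q | ~q holds at s0, so <>(q | ~q) is true at s1.

No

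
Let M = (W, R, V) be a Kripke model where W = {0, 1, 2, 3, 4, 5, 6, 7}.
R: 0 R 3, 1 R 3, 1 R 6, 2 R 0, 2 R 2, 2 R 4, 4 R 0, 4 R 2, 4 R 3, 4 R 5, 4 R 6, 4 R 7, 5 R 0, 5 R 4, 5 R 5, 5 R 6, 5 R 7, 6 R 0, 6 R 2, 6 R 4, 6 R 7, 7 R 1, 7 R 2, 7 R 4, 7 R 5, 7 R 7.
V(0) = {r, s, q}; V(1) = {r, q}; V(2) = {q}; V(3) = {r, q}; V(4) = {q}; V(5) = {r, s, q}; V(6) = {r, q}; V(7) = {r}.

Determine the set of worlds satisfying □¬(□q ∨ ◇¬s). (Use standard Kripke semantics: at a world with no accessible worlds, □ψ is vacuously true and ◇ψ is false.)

3

Recall that □ψ holds at a world iff ψ holds at every accessible world, and ◇ψ holds iff ψ holds at some accessible world.
Let φ = □¬(□q ∨ ◇¬s). Evaluate φ at each world:
  0 (successors {3}): φ is false.
  1 (successors {3, 6}): φ is false.
  2 (successors {0, 2, 4}): φ is false.
  3 (successors ∅): φ is true.
  4 (successors {0, 2, 3, 5, 6, 7}): φ is false.
  5 (successors {0, 4, 5, 6, 7}): φ is false.
  6 (successors {0, 2, 4, 7}): φ is false.
  7 (successors {1, 2, 4, 5, 7}): φ is false.
For instance, at 2:
  At 2: □¬(□q ∨ ◇¬s) requires ¬(□q ∨ ◇¬s) at every successor {0, 2, 4}.
    ¬(□q ∨ ◇¬s) fails at 0, so □¬(□q ∨ ◇¬s) is false at 2.
      At 0: □q ∨ ◇¬s is true, so ¬(□q ∨ ◇¬s) is false.
Satisfying worlds: {3}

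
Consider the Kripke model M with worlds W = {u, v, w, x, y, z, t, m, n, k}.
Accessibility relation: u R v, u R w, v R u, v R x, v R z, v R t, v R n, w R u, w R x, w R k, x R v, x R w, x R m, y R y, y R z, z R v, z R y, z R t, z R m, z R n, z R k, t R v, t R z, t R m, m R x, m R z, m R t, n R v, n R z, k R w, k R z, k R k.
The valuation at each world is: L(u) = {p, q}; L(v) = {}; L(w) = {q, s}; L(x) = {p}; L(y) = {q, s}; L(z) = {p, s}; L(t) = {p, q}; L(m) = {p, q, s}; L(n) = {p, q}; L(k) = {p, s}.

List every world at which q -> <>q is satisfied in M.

Let φ = q -> <>q. Evaluate φ at each world:
  u (successors {v, w}): φ is true.
  v (successors {u, x, z, t, n}): φ is true.
  w (successors {u, x, k}): φ is true.
  x (successors {v, w, m}): φ is true.
  y (successors {y, z}): φ is true.
  z (successors {v, y, t, m, n, k}): φ is true.
  t (successors {v, z, m}): φ is true.
  m (successors {x, z, t}): φ is true.
  n (successors {v, z}): φ is false.
  k (successors {w, z, k}): φ is true.
For instance, at m:
  At m: q is true, <>q is true, so q -> <>q is true.
    At m: <>q requires q at some successor in {x, z, t}.
      q holds at t, so <>q is true at m.
Satisfying worlds: {u, v, w, x, y, z, t, m, k}

u, v, w, x, y, z, t, m, k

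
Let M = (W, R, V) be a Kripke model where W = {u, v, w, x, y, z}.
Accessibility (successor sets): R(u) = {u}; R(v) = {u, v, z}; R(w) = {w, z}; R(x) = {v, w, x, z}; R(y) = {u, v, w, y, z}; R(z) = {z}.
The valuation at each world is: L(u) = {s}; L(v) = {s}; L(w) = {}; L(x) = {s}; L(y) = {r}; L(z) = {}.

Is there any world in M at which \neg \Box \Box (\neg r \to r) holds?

Let φ = \neg \Box \Box (\neg r \to r). Evaluate φ at each world:
  u (successors {u}): φ is true.
  v (successors {u, v, z}): φ is true.
  w (successors {w, z}): φ is true.
  x (successors {v, w, x, z}): φ is true.
  y (successors {u, v, w, y, z}): φ is true.
  z (successors {z}): φ is true.
Detail at u (witness):
  At u: \Box \Box (\neg r \to r) is false, so \neg \Box \Box (\neg r \to r) is true.
    At u: \Box \Box (\neg r \to r) requires \Box (\neg r \to r) at every successor {u}.
      \Box (\neg r \to r) fails at u, so \Box \Box (\neg r \to r) is false at u.

Yes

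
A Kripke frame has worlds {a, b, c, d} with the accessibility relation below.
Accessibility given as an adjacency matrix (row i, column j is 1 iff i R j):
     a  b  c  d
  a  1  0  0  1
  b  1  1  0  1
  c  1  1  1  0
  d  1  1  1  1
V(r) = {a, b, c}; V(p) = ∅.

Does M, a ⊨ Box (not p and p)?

No

At a: Box (not p and p) requires not p and p at every successor {a, d}.
  not p and p fails at a, so Box (not p and p) is false at a.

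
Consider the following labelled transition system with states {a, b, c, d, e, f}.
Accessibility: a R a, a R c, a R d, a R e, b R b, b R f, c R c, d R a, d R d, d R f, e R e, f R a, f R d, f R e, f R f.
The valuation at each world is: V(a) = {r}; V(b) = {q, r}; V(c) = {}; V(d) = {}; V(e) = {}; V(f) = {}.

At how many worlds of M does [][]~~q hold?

0

Let φ = [][]~~q. Evaluate φ at each world:
  a (successors {a, c, d, e}): φ is false.
  b (successors {b, f}): φ is false.
  c (successors {c}): φ is false.
  d (successors {a, d, f}): φ is false.
  e (successors {e}): φ is false.
  f (successors {a, d, e, f}): φ is false.
For instance, at b:
  At b: [][]~~q requires []~~q at every successor {b, f}.
    []~~q fails at b, so [][]~~q is false at b.
      At b: []~~q requires ~~q at every successor {b, f}.
        ~~q fails at f, so []~~q is false at b.
Satisfying worlds: none.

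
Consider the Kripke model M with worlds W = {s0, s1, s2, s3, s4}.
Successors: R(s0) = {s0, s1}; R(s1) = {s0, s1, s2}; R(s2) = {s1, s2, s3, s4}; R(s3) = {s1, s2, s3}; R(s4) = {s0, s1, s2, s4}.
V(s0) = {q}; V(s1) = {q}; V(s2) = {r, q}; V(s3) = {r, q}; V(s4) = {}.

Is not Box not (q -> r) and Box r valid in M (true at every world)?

No

Let φ = not Box not (q -> r) and Box r. Evaluate φ at each world:
  s0 (successors {s0, s1}): φ is false.
  s1 (successors {s0, s1, s2}): φ is false.
  s2 (successors {s1, s2, s3, s4}): φ is false.
  s3 (successors {s1, s2, s3}): φ is false.
  s4 (successors {s0, s1, s2, s4}): φ is false.
Detail at s0 (counterexample):
  At s0: not Box not (q -> r) is false, Box r is false, so not Box not (q -> r) and Box r is false.
    At s0: Box not (q -> r) is true, so not Box not (q -> r) is false.
      At s0: Box not (q -> r) requires not (q -> r) at every successor {s0, s1}.
        At s0: not (q -> r) is true.
        At s1: not (q -> r) is true.
      So Box not (q -> r) is true at s0.
    At s0: Box r requires r at every successor {s0, s1}.
      r fails at s0, so Box r is false at s0.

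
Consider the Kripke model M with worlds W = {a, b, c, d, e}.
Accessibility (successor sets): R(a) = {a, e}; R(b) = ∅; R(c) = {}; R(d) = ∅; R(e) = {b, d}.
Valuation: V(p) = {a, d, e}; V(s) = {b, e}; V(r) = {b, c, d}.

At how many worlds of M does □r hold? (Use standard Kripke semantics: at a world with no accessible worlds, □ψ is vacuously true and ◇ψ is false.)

Recall that □ψ holds at a world iff ψ holds at every accessible world, and ◇ψ holds iff ψ holds at some accessible world.
Let φ = □r. Evaluate φ at each world:
  a (successors {a, e}): φ is false.
  b (successors ∅): φ is true.
  c (successors ∅): φ is true.
  d (successors ∅): φ is true.
  e (successors {b, d}): φ is true.
For instance, at a:
  At a: □r requires r at every successor {a, e}.
    r fails at a, so □r is false at a.
Satisfying worlds: {b, c, d, e}

4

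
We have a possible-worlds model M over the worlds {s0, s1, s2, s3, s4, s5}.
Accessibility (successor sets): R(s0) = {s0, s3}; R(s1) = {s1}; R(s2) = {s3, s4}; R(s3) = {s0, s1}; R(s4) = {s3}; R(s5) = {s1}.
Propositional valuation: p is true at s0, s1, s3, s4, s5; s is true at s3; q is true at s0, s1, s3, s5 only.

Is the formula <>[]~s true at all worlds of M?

Let φ = <>[]~s. Evaluate φ at each world:
  s0 (successors {s0, s3}): φ is true.
  s1 (successors {s1}): φ is true.
  s2 (successors {s3, s4}): φ is true.
  s3 (successors {s0, s1}): φ is true.
  s4 (successors {s3}): φ is true.
  s5 (successors {s1}): φ is true.
For instance, at s0:
  At s0: <>[]~s requires []~s at some successor in {s0, s3}.
    []~s holds at s3, so <>[]~s is true at s0.
      At s3: []~s requires ~s at every successor {s0, s1}.
        At s0: ~s is true.
        At s1: ~s is true.
      So []~s is true at s3.

Yes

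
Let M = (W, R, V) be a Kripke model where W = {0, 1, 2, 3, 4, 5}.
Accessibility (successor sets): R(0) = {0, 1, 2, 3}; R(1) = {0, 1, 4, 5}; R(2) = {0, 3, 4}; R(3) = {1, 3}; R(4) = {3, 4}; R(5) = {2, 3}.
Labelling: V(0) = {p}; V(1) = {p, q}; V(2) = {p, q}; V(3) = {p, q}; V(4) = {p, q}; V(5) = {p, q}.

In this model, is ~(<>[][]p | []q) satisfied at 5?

At 5: <>[][]p | []q is true, so ~(<>[][]p | []q) is false.
  At 5: <>[][]p is true, []q is true, so <>[][]p | []q is true.
    At 5: <>[][]p requires [][]p at some successor in {2, 3}.
      [][]p holds at 2, so <>[][]p is true at 5.
    At 5: []q requires q at every successor {2, 3}.
      At 2: q is true.
      At 3: q is true.
    So []q is true at 5.

No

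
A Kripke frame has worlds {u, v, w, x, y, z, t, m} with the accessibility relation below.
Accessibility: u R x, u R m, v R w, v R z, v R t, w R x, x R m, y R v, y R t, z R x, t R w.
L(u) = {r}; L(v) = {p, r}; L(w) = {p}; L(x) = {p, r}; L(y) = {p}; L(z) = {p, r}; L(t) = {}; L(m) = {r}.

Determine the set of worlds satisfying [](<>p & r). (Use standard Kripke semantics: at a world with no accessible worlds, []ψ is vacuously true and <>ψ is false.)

m

Let φ = [](<>p & r). Evaluate φ at each world:
  u (successors {x, m}): φ is false.
  v (successors {w, z, t}): φ is false.
  w (successors {x}): φ is false.
  x (successors {m}): φ is false.
  y (successors {v, t}): φ is false.
  z (successors {x}): φ is false.
  t (successors {w}): φ is false.
  m (successors ∅): φ is true.
For instance, at t:
  At t: [](<>p & r) requires <>p & r at every successor {w}.
    <>p & r fails at w, so [](<>p & r) is false at t.
      At w: <>p is true, r is false, so <>p & r is false.
Satisfying worlds: {m}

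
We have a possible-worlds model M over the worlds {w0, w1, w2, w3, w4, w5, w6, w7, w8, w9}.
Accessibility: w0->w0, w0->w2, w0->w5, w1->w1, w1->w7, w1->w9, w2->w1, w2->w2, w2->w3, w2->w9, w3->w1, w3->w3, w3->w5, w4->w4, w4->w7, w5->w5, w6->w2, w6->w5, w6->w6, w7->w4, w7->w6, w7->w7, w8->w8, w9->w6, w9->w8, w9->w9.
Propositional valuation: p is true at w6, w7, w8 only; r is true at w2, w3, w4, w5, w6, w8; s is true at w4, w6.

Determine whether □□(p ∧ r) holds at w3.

No

At w3: □□(p ∧ r) requires □(p ∧ r) at every successor {w1, w3, w5}.
  □(p ∧ r) fails at w1, so □□(p ∧ r) is false at w3.
    At w1: □(p ∧ r) requires p ∧ r at every successor {w1, w7, w9}.
      p ∧ r fails at w1, so □(p ∧ r) is false at w1.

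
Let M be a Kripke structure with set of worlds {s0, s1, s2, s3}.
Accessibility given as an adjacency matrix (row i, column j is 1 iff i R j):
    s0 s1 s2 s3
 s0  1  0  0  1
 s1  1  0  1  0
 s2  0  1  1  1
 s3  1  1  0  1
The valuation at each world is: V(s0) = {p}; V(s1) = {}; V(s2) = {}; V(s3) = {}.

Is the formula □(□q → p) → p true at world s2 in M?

No

At s2: □(□q → p) is true, p is false, so □(□q → p) → p is false.
  At s2: □(□q → p) requires □q → p at every successor {s1, s2, s3}.
      At s1: □q is false, p is false, so □q → p is true.
      At s2: □q is false, p is false, so □q → p is true.
      At s3: □q is false, p is false, so □q → p is true.
  So □(□q → p) is true at s2.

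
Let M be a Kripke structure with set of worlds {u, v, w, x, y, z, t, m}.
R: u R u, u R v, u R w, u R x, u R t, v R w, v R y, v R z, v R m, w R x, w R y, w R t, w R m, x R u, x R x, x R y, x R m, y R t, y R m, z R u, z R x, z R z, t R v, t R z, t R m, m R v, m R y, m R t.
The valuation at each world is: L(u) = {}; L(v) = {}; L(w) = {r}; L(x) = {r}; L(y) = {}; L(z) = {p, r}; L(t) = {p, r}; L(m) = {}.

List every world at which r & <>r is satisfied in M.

w, x, z, t

Recall that <>ψ holds at a world iff ψ holds at some accessible world.
Let φ = r & <>r. Evaluate φ at each world:
  u (successors {u, v, w, x, t}): φ is false.
  v (successors {w, y, z, m}): φ is false.
  w (successors {x, y, t, m}): φ is true.
  x (successors {u, x, y, m}): φ is true.
  y (successors {t, m}): φ is false.
  z (successors {u, x, z}): φ is true.
  t (successors {v, z, m}): φ is true.
  m (successors {v, y, t}): φ is false.
For instance, at z:
  At z: r is true, <>r is true, so r & <>r is true.
    At z: <>r requires r at some successor in {u, x, z}.
      r holds at x, so <>r is true at z.
Satisfying worlds: {w, x, z, t}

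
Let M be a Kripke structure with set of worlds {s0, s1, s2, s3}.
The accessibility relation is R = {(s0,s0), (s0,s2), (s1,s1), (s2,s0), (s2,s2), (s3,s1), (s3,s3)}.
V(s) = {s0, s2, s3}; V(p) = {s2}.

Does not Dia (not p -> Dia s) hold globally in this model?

No

Recall that Dia ψ holds at a world iff ψ holds at some accessible world.
Let φ = not Dia (not p -> Dia s). Evaluate φ at each world:
  s0 (successors {s0, s2}): φ is false.
  s1 (successors {s1}): φ is true.
  s2 (successors {s0, s2}): φ is false.
  s3 (successors {s1, s3}): φ is false.
Detail at s0 (counterexample):
  At s0: Dia (not p -> Dia s) is true, so not Dia (not p -> Dia s) is false.
    At s0: Dia (not p -> Dia s) requires not p -> Dia s at some successor in {s0, s2}.
      not p -> Dia s holds at s0, so Dia (not p -> Dia s) is true at s0.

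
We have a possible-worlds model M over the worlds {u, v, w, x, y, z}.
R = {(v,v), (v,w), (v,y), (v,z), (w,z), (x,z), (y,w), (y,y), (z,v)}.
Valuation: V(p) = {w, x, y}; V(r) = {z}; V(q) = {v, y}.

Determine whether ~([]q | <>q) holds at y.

No

At y: []q | <>q is true, so ~([]q | <>q) is false.
  At y: []q is false, <>q is true, so []q | <>q is true.
    At y: []q requires q at every successor {w, y}.
      q fails at w, so []q is false at y.
    At y: <>q requires q at some successor in {w, y}.
      q holds at y, so <>q is true at y.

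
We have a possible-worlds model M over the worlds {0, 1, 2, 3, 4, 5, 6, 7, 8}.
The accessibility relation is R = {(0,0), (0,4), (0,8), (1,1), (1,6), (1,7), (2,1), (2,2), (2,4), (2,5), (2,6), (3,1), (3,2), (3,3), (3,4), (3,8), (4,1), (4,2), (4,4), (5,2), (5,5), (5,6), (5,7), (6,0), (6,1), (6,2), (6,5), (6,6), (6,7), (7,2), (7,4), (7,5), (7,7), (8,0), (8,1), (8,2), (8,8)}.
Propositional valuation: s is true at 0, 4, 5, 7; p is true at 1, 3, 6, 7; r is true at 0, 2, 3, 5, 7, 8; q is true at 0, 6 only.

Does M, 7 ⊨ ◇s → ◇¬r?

Yes

At 7: ◇s is true, ◇¬r is true, so ◇s → ◇¬r is true.
  At 7: ◇s requires s at some successor in {2, 4, 5, 7}.
    s holds at 4, so ◇s is true at 7.
  At 7: ◇¬r requires ¬r at some successor in {2, 4, 5, 7}.
    ¬r holds at 4, so ◇¬r is true at 7.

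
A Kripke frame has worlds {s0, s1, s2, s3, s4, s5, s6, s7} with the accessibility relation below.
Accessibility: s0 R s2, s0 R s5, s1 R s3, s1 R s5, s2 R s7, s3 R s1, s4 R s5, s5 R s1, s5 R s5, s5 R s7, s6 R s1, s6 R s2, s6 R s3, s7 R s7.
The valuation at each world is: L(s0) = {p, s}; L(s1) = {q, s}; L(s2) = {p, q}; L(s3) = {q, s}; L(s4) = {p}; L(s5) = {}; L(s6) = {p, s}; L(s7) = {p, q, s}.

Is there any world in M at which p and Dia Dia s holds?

Recall that Dia ψ holds at a world iff ψ holds at some accessible world.
Let φ = p and Dia Dia s. Evaluate φ at each world:
  s0 (successors {s2, s5}): φ is true.
  s1 (successors {s3, s5}): φ is false.
  s2 (successors {s7}): φ is true.
  s3 (successors {s1}): φ is false.
  s4 (successors {s5}): φ is true.
  s5 (successors {s1, s5, s7}): φ is false.
  s6 (successors {s1, s2, s3}): φ is true.
  s7 (successors {s7}): φ is true.
Detail at s0 (witness):
  At s0: p is true, Dia Dia s is true, so p and Dia Dia s is true.
    At s0: Dia Dia s requires Dia s at some successor in {s2, s5}.
      Dia s holds at s2, so Dia Dia s is true at s0.

Yes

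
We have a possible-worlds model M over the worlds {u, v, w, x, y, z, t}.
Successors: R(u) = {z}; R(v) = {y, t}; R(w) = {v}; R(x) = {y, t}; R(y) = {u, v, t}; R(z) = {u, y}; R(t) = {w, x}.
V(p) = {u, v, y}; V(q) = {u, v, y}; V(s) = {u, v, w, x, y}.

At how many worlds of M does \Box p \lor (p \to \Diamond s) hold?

6

Let φ = \Box p \lor (p \to \Diamond s). Evaluate φ at each world:
  u (successors {z}): φ is false.
  v (successors {y, t}): φ is true.
  w (successors {v}): φ is true.
  x (successors {y, t}): φ is true.
  y (successors {u, v, t}): φ is true.
  z (successors {u, y}): φ is true.
  t (successors {w, x}): φ is true.
For instance, at y:
  At y: \Box p is false, p \to \Diamond s is true, so \Box p \lor (p \to \Diamond s) is true.
    At y: \Box p requires p at every successor {u, v, t}.
      p fails at t, so \Box p is false at y.
    At y: p is true, \Diamond s is true, so p \to \Diamond s is true.
      At y: \Diamond s requires s at some successor in {u, v, t}.
        s holds at u, so \Diamond s is true at y.
Satisfying worlds: {v, w, x, y, z, t}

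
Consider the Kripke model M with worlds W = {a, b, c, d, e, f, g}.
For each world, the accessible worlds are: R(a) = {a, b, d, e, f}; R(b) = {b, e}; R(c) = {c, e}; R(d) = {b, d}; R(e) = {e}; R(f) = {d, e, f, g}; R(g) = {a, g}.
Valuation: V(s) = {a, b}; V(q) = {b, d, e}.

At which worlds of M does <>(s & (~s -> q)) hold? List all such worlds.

a, b, d, g

Let φ = <>(s & (~s -> q)). Evaluate φ at each world:
  a (successors {a, b, d, e, f}): φ is true.
  b (successors {b, e}): φ is true.
  c (successors {c, e}): φ is false.
  d (successors {b, d}): φ is true.
  e (successors {e}): φ is false.
  f (successors {d, e, f, g}): φ is false.
  g (successors {a, g}): φ is true.
For instance, at b:
  At b: <>(s & (~s -> q)) requires s & (~s -> q) at some successor in {b, e}.
    s & (~s -> q) holds at b, so <>(s & (~s -> q)) is true at b.
Satisfying worlds: {a, b, d, g}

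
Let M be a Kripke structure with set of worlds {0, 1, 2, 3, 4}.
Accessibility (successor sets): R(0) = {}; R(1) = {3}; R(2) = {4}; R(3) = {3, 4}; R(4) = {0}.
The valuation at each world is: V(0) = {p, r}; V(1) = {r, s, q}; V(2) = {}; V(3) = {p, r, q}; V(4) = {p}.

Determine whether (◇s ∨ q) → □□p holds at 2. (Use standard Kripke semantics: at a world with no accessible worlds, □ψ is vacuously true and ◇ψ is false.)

Yes

At 2: ◇s ∨ q is false, □□p is true, so (◇s ∨ q) → □□p is true.
  At 2: ◇s is false, q is false, so ◇s ∨ q is false.
    At 2: ◇s requires s at some successor in {4}.
      At 4: s is false.
    So ◇s is false at 2.
  At 2: □□p requires □p at every successor {4}.
      At 4: □p requires p at every successor {0}.
        At 0: p is true.
      So □p is true at 4.
  So □□p is true at 2.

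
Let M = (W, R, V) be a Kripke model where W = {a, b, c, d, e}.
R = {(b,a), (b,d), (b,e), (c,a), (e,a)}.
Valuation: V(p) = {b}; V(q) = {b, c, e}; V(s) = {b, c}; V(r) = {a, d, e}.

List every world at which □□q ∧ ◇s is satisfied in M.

Let φ = □□q ∧ ◇s. Evaluate φ at each world:
  a (successors ∅): φ is false.
  b (successors {a, d, e}): φ is false.
  c (successors {a}): φ is false.
  d (successors ∅): φ is false.
  e (successors {a}): φ is false.
For instance, at e:
  At e: □□q is true, ◇s is false, so □□q ∧ ◇s is false.
    At e: □□q requires □q at every successor {a}.
      At a: □q is true.
    So □□q is true at e.
    At e: ◇s requires s at some successor in {a}.
      At a: s is false.
    So ◇s is false at e.
Satisfying worlds: none.

none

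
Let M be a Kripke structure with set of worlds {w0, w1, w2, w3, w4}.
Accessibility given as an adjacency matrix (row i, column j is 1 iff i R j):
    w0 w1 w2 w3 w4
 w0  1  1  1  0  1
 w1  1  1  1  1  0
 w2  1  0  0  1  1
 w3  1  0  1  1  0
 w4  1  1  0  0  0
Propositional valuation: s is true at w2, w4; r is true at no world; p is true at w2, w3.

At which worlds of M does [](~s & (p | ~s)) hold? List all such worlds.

Let φ = [](~s & (p | ~s)). Evaluate φ at each world:
  w0 (successors {w0, w1, w2, w4}): φ is false.
  w1 (successors {w0, w1, w2, w3}): φ is false.
  w2 (successors {w0, w3, w4}): φ is false.
  w3 (successors {w0, w2, w3}): φ is false.
  w4 (successors {w0, w1}): φ is true.
For instance, at w1:
  At w1: [](~s & (p | ~s)) requires ~s & (p | ~s) at every successor {w0, w1, w2, w3}.
    ~s & (p | ~s) fails at w2, so [](~s & (p | ~s)) is false at w1.
Satisfying worlds: {w4}

w4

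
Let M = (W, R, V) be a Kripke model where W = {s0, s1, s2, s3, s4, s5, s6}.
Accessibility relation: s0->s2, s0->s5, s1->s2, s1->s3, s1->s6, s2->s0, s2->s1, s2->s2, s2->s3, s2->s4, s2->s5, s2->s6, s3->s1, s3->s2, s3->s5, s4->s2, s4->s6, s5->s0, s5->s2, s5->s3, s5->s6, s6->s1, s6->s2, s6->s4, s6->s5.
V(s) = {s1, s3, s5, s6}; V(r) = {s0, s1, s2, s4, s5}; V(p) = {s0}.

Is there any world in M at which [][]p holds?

No

Recall that []ψ holds at a world iff ψ holds at every accessible world, and <>ψ holds iff ψ holds at some accessible world.
Let φ = [][]p. Evaluate φ at each world:
  s0 (successors {s2, s5}): φ is false.
  s1 (successors {s2, s3, s6}): φ is false.
  s2 (successors {s0, s1, s2, s3, s4, s5, s6}): φ is false.
  s3 (successors {s1, s2, s5}): φ is false.
  s4 (successors {s2, s6}): φ is false.
  s5 (successors {s0, s2, s3, s6}): φ is false.
  s6 (successors {s1, s2, s4, s5}): φ is false.
For instance, at s6:
  At s6: [][]p requires []p at every successor {s1, s2, s4, s5}.
    []p fails at s1, so [][]p is false at s6.
      At s1: []p requires p at every successor {s2, s3, s6}.
        p fails at s2, so []p is false at s1.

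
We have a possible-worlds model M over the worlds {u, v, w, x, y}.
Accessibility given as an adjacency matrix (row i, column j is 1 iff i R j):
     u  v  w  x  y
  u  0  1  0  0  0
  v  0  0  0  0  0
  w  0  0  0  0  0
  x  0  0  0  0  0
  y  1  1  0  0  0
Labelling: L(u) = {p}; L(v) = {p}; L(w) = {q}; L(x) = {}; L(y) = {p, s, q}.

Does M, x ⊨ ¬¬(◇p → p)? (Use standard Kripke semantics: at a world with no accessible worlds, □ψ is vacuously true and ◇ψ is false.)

Yes

At x: ¬(◇p → p) is false, so ¬¬(◇p → p) is true.
  At x: ◇p → p is true, so ¬(◇p → p) is false.
    At x: ◇p is false, p is false, so ◇p → p is true.
      At x: no accessible worlds, so ◇p is false.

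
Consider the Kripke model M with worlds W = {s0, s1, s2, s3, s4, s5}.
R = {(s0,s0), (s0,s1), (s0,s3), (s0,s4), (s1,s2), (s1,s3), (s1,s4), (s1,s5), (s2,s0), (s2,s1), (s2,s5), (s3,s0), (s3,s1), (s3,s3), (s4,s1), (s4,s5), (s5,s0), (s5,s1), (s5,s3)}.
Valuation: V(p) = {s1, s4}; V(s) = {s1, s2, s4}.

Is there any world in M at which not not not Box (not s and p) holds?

Recall that Box ψ holds at a world iff ψ holds at every accessible world, and Dia ψ holds iff ψ holds at some accessible world.
Let φ = not not not Box (not s and p). Evaluate φ at each world:
  s0 (successors {s0, s1, s3, s4}): φ is true.
  s1 (successors {s2, s3, s4, s5}): φ is true.
  s2 (successors {s0, s1, s5}): φ is true.
  s3 (successors {s0, s1, s3}): φ is true.
  s4 (successors {s1, s5}): φ is true.
  s5 (successors {s0, s1, s3}): φ is true.
Detail at s0 (witness):
  At s0: not not Box (not s and p) is false, so not not not Box (not s and p) is true.
    At s0: not Box (not s and p) is true, so not not Box (not s and p) is false.
      At s0: Box (not s and p) is false, so not Box (not s and p) is true.

Yes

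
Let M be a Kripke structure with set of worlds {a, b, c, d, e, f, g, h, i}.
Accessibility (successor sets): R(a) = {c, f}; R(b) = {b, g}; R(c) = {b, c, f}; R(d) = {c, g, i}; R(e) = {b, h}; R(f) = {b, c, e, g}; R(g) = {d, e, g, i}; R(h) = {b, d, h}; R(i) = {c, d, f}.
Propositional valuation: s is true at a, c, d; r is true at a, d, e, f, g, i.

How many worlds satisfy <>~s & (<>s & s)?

Let φ = <>~s & (<>s & s). Evaluate φ at each world:
  a (successors {c, f}): φ is true.
  b (successors {b, g}): φ is false.
  c (successors {b, c, f}): φ is true.
  d (successors {c, g, i}): φ is true.
  e (successors {b, h}): φ is false.
  f (successors {b, c, e, g}): φ is false.
  g (successors {d, e, g, i}): φ is false.
  h (successors {b, d, h}): φ is false.
  i (successors {c, d, f}): φ is false.
For instance, at i:
  At i: <>~s is true, <>s & s is false, so <>~s & (<>s & s) is false.
    At i: <>~s requires ~s at some successor in {c, d, f}.
      ~s holds at f, so <>~s is true at i.
    At i: <>s is true, s is false, so <>s & s is false.
      At i: <>s requires s at some successor in {c, d, f}.
        s holds at c, so <>s is true at i.
Satisfying worlds: {a, c, d}

3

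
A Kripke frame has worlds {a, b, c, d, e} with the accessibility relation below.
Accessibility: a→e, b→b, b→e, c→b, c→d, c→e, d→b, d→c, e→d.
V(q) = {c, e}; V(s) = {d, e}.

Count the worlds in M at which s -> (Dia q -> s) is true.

5

Recall that Dia ψ holds at a world iff ψ holds at some accessible world.
Let φ = s -> (Dia q -> s). Evaluate φ at each world:
  a (successors {e}): φ is true.
  b (successors {b, e}): φ is true.
  c (successors {b, d, e}): φ is true.
  d (successors {b, c}): φ is true.
  e (successors {d}): φ is true.
For instance, at e:
  At e: s is true, Dia q -> s is true, so s -> (Dia q -> s) is true.
    At e: Dia q is false, s is true, so Dia q -> s is true.
      At e: Dia q requires q at some successor in {d}.
        At d: q is false.
      So Dia q is false at e.
Satisfying worlds: {a, b, c, d, e}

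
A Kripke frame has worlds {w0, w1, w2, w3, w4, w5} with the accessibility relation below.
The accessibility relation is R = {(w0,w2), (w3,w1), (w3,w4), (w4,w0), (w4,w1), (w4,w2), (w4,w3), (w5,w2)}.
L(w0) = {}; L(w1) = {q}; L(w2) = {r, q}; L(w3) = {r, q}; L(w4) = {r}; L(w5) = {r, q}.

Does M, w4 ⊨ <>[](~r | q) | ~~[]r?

At w4: <>[](~r | q) is true, ~~[]r is false, so <>[](~r | q) | ~~[]r is true.
  At w4: <>[](~r | q) requires [](~r | q) at some successor in {w0, w1, w2, w3}.
    [](~r | q) holds at w0, so <>[](~r | q) is true at w4.
      At w0: [](~r | q) requires ~r | q at every successor {w2}.
        At w2: ~r | q is true.
      So [](~r | q) is true at w0.
  At w4: ~[]r is true, so ~~[]r is false.
    At w4: []r is false, so ~[]r is true.
      At w4: []r requires r at every successor {w0, w1, w2, w3}.
        r fails at w0, so []r is false at w4.

Yes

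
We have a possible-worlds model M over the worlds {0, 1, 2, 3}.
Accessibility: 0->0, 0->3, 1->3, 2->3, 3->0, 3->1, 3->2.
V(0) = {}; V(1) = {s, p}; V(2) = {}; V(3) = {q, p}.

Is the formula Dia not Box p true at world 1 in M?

Yes

Recall that Box ψ holds at a world iff ψ holds at every accessible world, and Dia ψ holds iff ψ holds at some accessible world.
At 1: Dia not Box p requires not Box p at some successor in {3}.
  not Box p holds at 3, so Dia not Box p is true at 1.
    At 3: Box p is false, so not Box p is true.
      At 3: Box p requires p at every successor {0, 1, 2}.
        p fails at 0, so Box p is false at 3.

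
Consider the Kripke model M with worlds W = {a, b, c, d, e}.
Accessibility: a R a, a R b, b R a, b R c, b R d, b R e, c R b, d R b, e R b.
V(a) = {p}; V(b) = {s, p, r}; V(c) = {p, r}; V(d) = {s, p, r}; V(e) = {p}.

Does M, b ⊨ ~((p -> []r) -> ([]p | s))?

No

At b: (p -> []r) -> ([]p | s) is true, so ~((p -> []r) -> ([]p | s)) is false.
  At b: p -> []r is false, []p | s is true, so (p -> []r) -> ([]p | s) is true.
    At b: p is true, []r is false, so p -> []r is false.
      At b: []r requires r at every successor {a, c, d, e}.
        r fails at a, so []r is false at b.
    At b: []p is true, s is true, so []p | s is true.
      At b: []p requires p at every successor {a, c, d, e}.
        At a: p is true.
        At c: p is true.
        At d: p is true.
        At e: p is true.
      So []p is true at b.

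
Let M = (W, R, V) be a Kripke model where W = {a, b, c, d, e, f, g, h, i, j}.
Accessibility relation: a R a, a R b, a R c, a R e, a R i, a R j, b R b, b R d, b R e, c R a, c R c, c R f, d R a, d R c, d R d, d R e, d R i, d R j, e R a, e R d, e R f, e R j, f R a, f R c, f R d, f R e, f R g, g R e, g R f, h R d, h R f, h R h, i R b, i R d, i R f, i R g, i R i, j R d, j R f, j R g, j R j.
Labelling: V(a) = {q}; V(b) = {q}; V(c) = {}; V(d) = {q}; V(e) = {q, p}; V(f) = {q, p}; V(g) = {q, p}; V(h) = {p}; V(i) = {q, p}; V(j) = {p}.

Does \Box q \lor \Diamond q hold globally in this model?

Recall that \Box ψ holds at a world iff ψ holds at every accessible world, and \Diamond ψ holds iff ψ holds at some accessible world.
Let φ = \Box q \lor \Diamond q. Evaluate φ at each world:
  a (successors {a, b, c, e, i, j}): φ is true.
  b (successors {b, d, e}): φ is true.
  c (successors {a, c, f}): φ is true.
  d (successors {a, c, d, e, i, j}): φ is true.
  e (successors {a, d, f, j}): φ is true.
  f (successors {a, c, d, e, g}): φ is true.
  g (successors {e, f}): φ is true.
  h (successors {d, f, h}): φ is true.
  i (successors {b, d, f, g, i}): φ is true.
  j (successors {d, f, g, j}): φ is true.
For instance, at g:
  At g: \Box q is true, \Diamond q is true, so \Box q \lor \Diamond q is true.
    At g: \Box q requires q at every successor {e, f}.
      At e: q is true.
      At f: q is true.
    So \Box q is true at g.
    At g: \Diamond q requires q at some successor in {e, f}.
      q holds at e, so \Diamond q is true at g.

Yes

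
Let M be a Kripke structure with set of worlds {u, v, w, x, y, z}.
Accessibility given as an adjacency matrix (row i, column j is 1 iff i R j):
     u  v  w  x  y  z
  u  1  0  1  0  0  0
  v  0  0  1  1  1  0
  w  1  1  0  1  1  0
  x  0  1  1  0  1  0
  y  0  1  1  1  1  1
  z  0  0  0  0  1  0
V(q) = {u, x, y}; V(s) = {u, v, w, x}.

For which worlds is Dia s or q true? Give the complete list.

Let φ = Dia s or q. Evaluate φ at each world:
  u (successors {u, w}): φ is true.
  v (successors {w, x, y}): φ is true.
  w (successors {u, v, x, y}): φ is true.
  x (successors {v, w, y}): φ is true.
  y (successors {v, w, x, y, z}): φ is true.
  z (successors {y}): φ is false.
For instance, at w:
  At w: Dia s is true, q is false, so Dia s or q is true.
    At w: Dia s requires s at some successor in {u, v, x, y}.
      s holds at u, so Dia s is true at w.
Satisfying worlds: {u, v, w, x, y}

u, v, w, x, y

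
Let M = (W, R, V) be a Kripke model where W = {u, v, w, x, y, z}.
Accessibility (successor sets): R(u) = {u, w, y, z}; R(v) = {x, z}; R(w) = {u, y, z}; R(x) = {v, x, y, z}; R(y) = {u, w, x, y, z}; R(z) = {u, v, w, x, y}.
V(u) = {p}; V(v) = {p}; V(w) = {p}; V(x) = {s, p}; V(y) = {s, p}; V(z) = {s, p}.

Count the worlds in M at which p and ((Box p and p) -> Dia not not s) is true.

6

Let φ = p and ((Box p and p) -> Dia not not s). Evaluate φ at each world:
  u (successors {u, w, y, z}): φ is true.
  v (successors {x, z}): φ is true.
  w (successors {u, y, z}): φ is true.
  x (successors {v, x, y, z}): φ is true.
  y (successors {u, w, x, y, z}): φ is true.
  z (successors {u, v, w, x, y}): φ is true.
For instance, at w:
  At w: p is true, (Box p and p) -> Dia not not s is true, so p and ((Box p and p) -> Dia not not s) is true.
    At w: Box p and p is true, Dia not not s is true, so (Box p and p) -> Dia not not s is true.
      At w: Box p is true, p is true, so Box p and p is true.
      At w: Dia not not s requires not not s at some successor in {u, y, z}.
        not not s holds at y, so Dia not not s is true at w.
Satisfying worlds: {u, v, w, x, y, z}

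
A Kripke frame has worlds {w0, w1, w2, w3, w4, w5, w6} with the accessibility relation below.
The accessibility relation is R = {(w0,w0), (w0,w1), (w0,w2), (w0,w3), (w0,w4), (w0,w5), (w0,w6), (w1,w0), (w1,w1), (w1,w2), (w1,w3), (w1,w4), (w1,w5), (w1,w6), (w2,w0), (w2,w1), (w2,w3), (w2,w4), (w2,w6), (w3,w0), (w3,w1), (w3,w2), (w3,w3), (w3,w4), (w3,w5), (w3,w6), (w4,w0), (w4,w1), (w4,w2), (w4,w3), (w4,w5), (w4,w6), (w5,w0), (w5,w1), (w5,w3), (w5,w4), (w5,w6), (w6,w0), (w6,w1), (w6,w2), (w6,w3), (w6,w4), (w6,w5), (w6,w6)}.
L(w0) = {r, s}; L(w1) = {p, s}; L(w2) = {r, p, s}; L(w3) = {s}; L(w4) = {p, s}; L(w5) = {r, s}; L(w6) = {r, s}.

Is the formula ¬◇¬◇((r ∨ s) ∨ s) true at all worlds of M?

Yes

Recall that ◇ψ holds at a world iff ψ holds at some accessible world.
Let φ = ¬◇¬◇((r ∨ s) ∨ s). Evaluate φ at each world:
  w0 (successors {w0, w1, w2, w3, w4, w5, w6}): φ is true.
  w1 (successors {w0, w1, w2, w3, w4, w5, w6}): φ is true.
  w2 (successors {w0, w1, w3, w4, w6}): φ is true.
  w3 (successors {w0, w1, w2, w3, w4, w5, w6}): φ is true.
  w4 (successors {w0, w1, w2, w3, w5, w6}): φ is true.
  w5 (successors {w0, w1, w3, w4, w6}): φ is true.
  w6 (successors {w0, w1, w2, w3, w4, w5, w6}): φ is true.
For instance, at w1:
  At w1: ◇¬◇((r ∨ s) ∨ s) is false, so ¬◇¬◇((r ∨ s) ∨ s) is true.
    At w1: ◇¬◇((r ∨ s) ∨ s) requires ¬◇((r ∨ s) ∨ s) at some successor in {w0, w1, w2, w3, w4, w5, w6}.
      At w0: ¬◇((r ∨ s) ∨ s) is false.
      At w1: ¬◇((r ∨ s) ∨ s) is false.
      At w2: ¬◇((r ∨ s) ∨ s) is false.
      At w3: ¬◇((r ∨ s) ∨ s) is false.
      At w4: ¬◇((r ∨ s) ∨ s) is false.
      At w5: ¬◇((r ∨ s) ∨ s) is false.
      At w6: ¬◇((r ∨ s) ∨ s) is false.
    So ◇¬◇((r ∨ s) ∨ s) is false at w1.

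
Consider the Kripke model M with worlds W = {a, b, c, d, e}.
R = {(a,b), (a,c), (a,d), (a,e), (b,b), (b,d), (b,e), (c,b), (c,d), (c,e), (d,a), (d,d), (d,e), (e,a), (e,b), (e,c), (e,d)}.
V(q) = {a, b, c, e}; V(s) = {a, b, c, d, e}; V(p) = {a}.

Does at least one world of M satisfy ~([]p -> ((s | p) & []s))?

No

Let φ = ~([]p -> ((s | p) & []s)). Evaluate φ at each world:
  a (successors {b, c, d, e}): φ is false.
  b (successors {b, d, e}): φ is false.
  c (successors {b, d, e}): φ is false.
  d (successors {a, d, e}): φ is false.
  e (successors {a, b, c, d}): φ is false.
For instance, at d:
  At d: []p -> ((s | p) & []s) is true, so ~([]p -> ((s | p) & []s)) is false.
    At d: []p is false, (s | p) & []s is true, so []p -> ((s | p) & []s) is true.
      At d: []p requires p at every successor {a, d, e}.
        p fails at d, so []p is false at d.
      At d: s | p is true, []s is true, so (s | p) & []s is true.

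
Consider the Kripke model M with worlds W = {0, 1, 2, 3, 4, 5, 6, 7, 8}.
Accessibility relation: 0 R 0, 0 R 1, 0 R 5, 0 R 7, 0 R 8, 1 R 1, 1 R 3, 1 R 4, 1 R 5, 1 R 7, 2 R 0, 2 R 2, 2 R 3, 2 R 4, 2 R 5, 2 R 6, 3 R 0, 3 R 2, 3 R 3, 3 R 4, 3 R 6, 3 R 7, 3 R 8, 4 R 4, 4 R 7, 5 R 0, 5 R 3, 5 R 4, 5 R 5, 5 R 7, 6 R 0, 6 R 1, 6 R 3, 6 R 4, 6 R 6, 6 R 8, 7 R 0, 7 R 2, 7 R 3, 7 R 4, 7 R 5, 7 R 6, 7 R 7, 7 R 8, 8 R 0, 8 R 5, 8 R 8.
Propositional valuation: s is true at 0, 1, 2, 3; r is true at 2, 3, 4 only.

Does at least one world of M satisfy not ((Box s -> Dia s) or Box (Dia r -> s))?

No

Recall that Box ψ holds at a world iff ψ holds at every accessible world, and Dia ψ holds iff ψ holds at some accessible world.
Let φ = not ((Box s -> Dia s) or Box (Dia r -> s)). Evaluate φ at each world:
  0 (successors {0, 1, 5, 7, 8}): φ is false.
  1 (successors {1, 3, 4, 5, 7}): φ is false.
  2 (successors {0, 2, 3, 4, 5, 6}): φ is false.
  3 (successors {0, 2, 3, 4, 6, 7, 8}): φ is false.
  4 (successors {4, 7}): φ is false.
  5 (successors {0, 3, 4, 5, 7}): φ is false.
  6 (successors {0, 1, 3, 4, 6, 8}): φ is false.
  7 (successors {0, 2, 3, 4, 5, 6, 7, 8}): φ is false.
  8 (successors {0, 5, 8}): φ is false.
For instance, at 7:
  At 7: (Box s -> Dia s) or Box (Dia r -> s) is true, so not ((Box s -> Dia s) or Box (Dia r -> s)) is false.
    At 7: Box s -> Dia s is true, Box (Dia r -> s) is false, so (Box s -> Dia s) or Box (Dia r -> s) is true.
      At 7: Box s is false, Dia s is true, so Box s -> Dia s is true.
      At 7: Box (Dia r -> s) requires Dia r -> s at every successor {0, 2, 3, 4, 5, 6, 7, 8}.
        Dia r -> s fails at 4, so Box (Dia r -> s) is false at 7.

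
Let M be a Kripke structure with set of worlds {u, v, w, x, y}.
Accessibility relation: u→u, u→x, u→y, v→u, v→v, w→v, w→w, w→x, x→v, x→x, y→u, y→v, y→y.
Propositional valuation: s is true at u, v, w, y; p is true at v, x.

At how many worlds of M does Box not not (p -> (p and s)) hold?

2

Let φ = Box not not (p -> (p and s)). Evaluate φ at each world:
  u (successors {u, x, y}): φ is false.
  v (successors {u, v}): φ is true.
  w (successors {v, w, x}): φ is false.
  x (successors {v, x}): φ is false.
  y (successors {u, v, y}): φ is true.
For instance, at v:
  At v: Box not not (p -> (p and s)) requires not not (p -> (p and s)) at every successor {u, v}.
    At u: not not (p -> (p and s)) is true.
    At v: not not (p -> (p and s)) is true.
  So Box not not (p -> (p and s)) is true at v.
Satisfying worlds: {v, y}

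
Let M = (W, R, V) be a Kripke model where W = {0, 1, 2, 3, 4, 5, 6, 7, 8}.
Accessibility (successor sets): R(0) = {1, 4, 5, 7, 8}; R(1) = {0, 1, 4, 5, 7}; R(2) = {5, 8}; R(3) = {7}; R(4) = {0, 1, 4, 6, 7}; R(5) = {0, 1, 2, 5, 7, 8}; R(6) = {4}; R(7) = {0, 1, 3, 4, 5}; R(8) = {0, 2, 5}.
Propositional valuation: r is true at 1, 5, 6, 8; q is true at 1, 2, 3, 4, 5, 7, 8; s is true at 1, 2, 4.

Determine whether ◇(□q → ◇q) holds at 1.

Yes

Recall that □ψ holds at a world iff ψ holds at every accessible world, and ◇ψ holds iff ψ holds at some accessible world.
At 1: ◇(□q → ◇q) requires □q → ◇q at some successor in {0, 1, 4, 5, 7}.
  □q → ◇q holds at 0, so ◇(□q → ◇q) is true at 1.
    At 0: □q is true, ◇q is true, so □q → ◇q is true.
      At 0: □q requires q at every successor {1, 4, 5, 7, 8}.
        At 1: q is true.
        At 4: q is true.
        At 5: q is true.
        At 7: q is true.
        At 8: q is true.
      So □q is true at 0.
      At 0: ◇q requires q at some successor in {1, 4, 5, 7, 8}.
        q holds at 1, so ◇q is true at 0.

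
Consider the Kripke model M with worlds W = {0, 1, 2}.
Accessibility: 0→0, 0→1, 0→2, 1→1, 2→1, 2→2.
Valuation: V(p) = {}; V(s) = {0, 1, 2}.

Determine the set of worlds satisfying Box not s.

none

Recall that Box ψ holds at a world iff ψ holds at every accessible world, and Dia ψ holds iff ψ holds at some accessible world.
Let φ = Box not s. Evaluate φ at each world:
  0 (successors {0, 1, 2}): φ is false.
  1 (successors {1}): φ is false.
  2 (successors {1, 2}): φ is false.
For instance, at 0:
  At 0: Box not s requires not s at every successor {0, 1, 2}.
    not s fails at 0, so Box not s is false at 0.
Satisfying worlds: none.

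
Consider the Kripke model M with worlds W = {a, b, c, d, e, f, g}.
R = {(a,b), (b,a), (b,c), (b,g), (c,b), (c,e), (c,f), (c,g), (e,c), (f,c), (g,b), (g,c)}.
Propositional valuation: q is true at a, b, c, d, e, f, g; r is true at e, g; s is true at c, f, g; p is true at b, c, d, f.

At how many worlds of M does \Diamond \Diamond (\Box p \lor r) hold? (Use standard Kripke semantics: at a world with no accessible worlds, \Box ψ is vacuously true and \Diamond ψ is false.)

6

Let φ = \Diamond \Diamond (\Box p \lor r). Evaluate φ at each world:
  a (successors {b}): φ is true.
  b (successors {a, c, g}): φ is true.
  c (successors {b, e, f, g}): φ is true.
  d (successors ∅): φ is false.
  e (successors {c}): φ is true.
  f (successors {c}): φ is true.
  g (successors {b, c}): φ is true.
For instance, at c:
  At c: \Diamond \Diamond (\Box p \lor r) requires \Diamond (\Box p \lor r) at some successor in {b, e, f, g}.
    \Diamond (\Box p \lor r) holds at b, so \Diamond \Diamond (\Box p \lor r) is true at c.
      At b: \Diamond (\Box p \lor r) requires \Box p \lor r at some successor in {a, c, g}.
        \Box p \lor r holds at a, so \Diamond (\Box p \lor r) is true at b.
Satisfying worlds: {a, b, c, e, f, g}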